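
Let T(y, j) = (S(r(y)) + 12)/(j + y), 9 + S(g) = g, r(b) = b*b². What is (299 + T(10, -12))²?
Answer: 164025/4 ≈ 41006.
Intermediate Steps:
r(b) = b³
S(g) = -9 + g
T(y, j) = (3 + y³)/(j + y) (T(y, j) = ((-9 + y³) + 12)/(j + y) = (3 + y³)/(j + y))
(299 + T(10, -12))² = (299 + (3 + 10³)/(-12 + 10))² = (299 + (3 + 1000)/(-2))² = (299 - ½*1003)² = (299 - 1003/2)² = (-405/2)² = 164025/4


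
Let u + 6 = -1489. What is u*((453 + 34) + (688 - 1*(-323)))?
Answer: -2239510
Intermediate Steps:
u = -1495 (u = -6 - 1489 = -1495)
u*((453 + 34) + (688 - 1*(-323))) = -1495*((453 + 34) + (688 - 1*(-323))) = -1495*(487 + (688 + 323)) = -1495*(487 + 1011) = -1495*1498 = -2239510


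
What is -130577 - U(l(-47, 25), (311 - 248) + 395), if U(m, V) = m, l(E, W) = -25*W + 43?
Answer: -129995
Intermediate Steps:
l(E, W) = 43 - 25*W
-130577 - U(l(-47, 25), (311 - 248) + 395) = -130577 - (43 - 25*25) = -130577 - (43 - 625) = -130577 - 1*(-582) = -130577 + 582 = -129995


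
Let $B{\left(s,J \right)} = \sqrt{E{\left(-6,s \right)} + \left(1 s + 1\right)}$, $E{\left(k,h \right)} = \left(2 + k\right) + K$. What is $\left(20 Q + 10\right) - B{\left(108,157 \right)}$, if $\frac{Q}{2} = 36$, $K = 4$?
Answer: $1450 - \sqrt{109} \approx 1439.6$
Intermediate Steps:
$E{\left(k,h \right)} = 6 + k$ ($E{\left(k,h \right)} = \left(2 + k\right) + 4 = 6 + k$)
$Q = 72$ ($Q = 2 \cdot 36 = 72$)
$B{\left(s,J \right)} = \sqrt{1 + s}$ ($B{\left(s,J \right)} = \sqrt{\left(6 - 6\right) + \left(1 s + 1\right)} = \sqrt{0 + \left(s + 1\right)} = \sqrt{0 + \left(1 + s\right)} = \sqrt{1 + s}$)
$\left(20 Q + 10\right) - B{\left(108,157 \right)} = \left(20 \cdot 72 + 10\right) - \sqrt{1 + 108} = \left(1440 + 10\right) - \sqrt{109} = 1450 - \sqrt{109}$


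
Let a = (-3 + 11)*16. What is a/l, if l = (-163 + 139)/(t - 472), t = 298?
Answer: 928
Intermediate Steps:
l = 4/29 (l = (-163 + 139)/(298 - 472) = -24/(-174) = -24*(-1/174) = 4/29 ≈ 0.13793)
a = 128 (a = 8*16 = 128)
a/l = 128/(4/29) = 128*(29/4) = 928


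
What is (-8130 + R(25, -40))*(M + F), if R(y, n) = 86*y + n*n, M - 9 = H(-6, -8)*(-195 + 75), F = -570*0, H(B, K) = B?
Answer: -3193020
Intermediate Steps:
F = 0
M = 729 (M = 9 - 6*(-195 + 75) = 9 - 6*(-120) = 9 + 720 = 729)
R(y, n) = n**2 + 86*y (R(y, n) = 86*y + n**2 = n**2 + 86*y)
(-8130 + R(25, -40))*(M + F) = (-8130 + ((-40)**2 + 86*25))*(729 + 0) = (-8130 + (1600 + 2150))*729 = (-8130 + 3750)*729 = -4380*729 = -3193020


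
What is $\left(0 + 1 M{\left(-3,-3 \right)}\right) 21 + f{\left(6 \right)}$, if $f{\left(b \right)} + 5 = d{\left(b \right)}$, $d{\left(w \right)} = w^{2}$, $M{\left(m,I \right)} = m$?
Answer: $-32$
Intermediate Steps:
$f{\left(b \right)} = -5 + b^{2}$
$\left(0 + 1 M{\left(-3,-3 \right)}\right) 21 + f{\left(6 \right)} = \left(0 + 1 \left(-3\right)\right) 21 - \left(5 - 6^{2}\right) = \left(0 - 3\right) 21 + \left(-5 + 36\right) = \left(-3\right) 21 + 31 = -63 + 31 = -32$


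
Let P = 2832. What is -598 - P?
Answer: -3430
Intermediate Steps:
-598 - P = -598 - 1*2832 = -598 - 2832 = -3430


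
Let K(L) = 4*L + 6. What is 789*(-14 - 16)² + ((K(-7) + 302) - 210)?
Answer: 710170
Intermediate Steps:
K(L) = 6 + 4*L
789*(-14 - 16)² + ((K(-7) + 302) - 210) = 789*(-14 - 16)² + (((6 + 4*(-7)) + 302) - 210) = 789*(-30)² + (((6 - 28) + 302) - 210) = 789*900 + ((-22 + 302) - 210) = 710100 + (280 - 210) = 710100 + 70 = 710170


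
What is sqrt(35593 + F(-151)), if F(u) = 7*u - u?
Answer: sqrt(34687) ≈ 186.24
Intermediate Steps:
F(u) = 6*u
sqrt(35593 + F(-151)) = sqrt(35593 + 6*(-151)) = sqrt(35593 - 906) = sqrt(34687)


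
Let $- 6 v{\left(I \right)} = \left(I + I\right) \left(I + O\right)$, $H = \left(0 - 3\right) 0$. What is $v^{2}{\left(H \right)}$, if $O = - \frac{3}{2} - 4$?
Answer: $0$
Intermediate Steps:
$O = - \frac{11}{2}$ ($O = \left(-3\right) \frac{1}{2} - 4 = - \frac{3}{2} - 4 = - \frac{11}{2} \approx -5.5$)
$H = 0$ ($H = \left(-3\right) 0 = 0$)
$v{\left(I \right)} = - \frac{I \left(- \frac{11}{2} + I\right)}{3}$ ($v{\left(I \right)} = - \frac{\left(I + I\right) \left(I - \frac{11}{2}\right)}{6} = - \frac{2 I \left(- \frac{11}{2} + I\right)}{6} = - \frac{I \left(- \frac{11}{2} + I\right)}{3}$)
$v^{2}{\left(H \right)} = \left(\frac{1}{6} \cdot 0 \left(11 - 0\right)\right)^{2} = \left(\frac{1}{6} \cdot 0 \left(11 + 0\right)\right)^{2} = \left(\frac{1}{6} \cdot 0 \cdot 11\right)^{2} = 0^{2} = 0$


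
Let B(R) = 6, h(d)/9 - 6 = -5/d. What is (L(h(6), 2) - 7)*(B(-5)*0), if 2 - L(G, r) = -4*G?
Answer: 0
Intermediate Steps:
h(d) = 54 - 45/d (h(d) = 54 + 9*(-5/d) = 54 - 45/d)
L(G, r) = 2 + 4*G (L(G, r) = 2 - (-4)*G = 2 + 4*G)
(L(h(6), 2) - 7)*(B(-5)*0) = ((2 + 4*(54 - 45/6)) - 7)*(6*0) = ((2 + 4*(54 - 45*⅙)) - 7)*0 = ((2 + 4*(54 - 15/2)) - 7)*0 = ((2 + 4*(93/2)) - 7)*0 = ((2 + 186) - 7)*0 = (188 - 7)*0 = 181*0 = 0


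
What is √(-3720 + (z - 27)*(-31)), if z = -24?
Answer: I*√2139 ≈ 46.249*I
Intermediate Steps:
√(-3720 + (z - 27)*(-31)) = √(-3720 + (-24 - 27)*(-31)) = √(-3720 - 51*(-31)) = √(-3720 + 1581) = √(-2139) = I*√2139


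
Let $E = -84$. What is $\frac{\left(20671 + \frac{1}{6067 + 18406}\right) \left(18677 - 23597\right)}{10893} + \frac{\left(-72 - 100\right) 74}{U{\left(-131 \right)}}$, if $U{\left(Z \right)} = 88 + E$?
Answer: $- \frac{1112402645026}{88861463} \approx -12518.0$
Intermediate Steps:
$U{\left(Z \right)} = 4$ ($U{\left(Z \right)} = 88 - 84 = 4$)
$\frac{\left(20671 + \frac{1}{6067 + 18406}\right) \left(18677 - 23597\right)}{10893} + \frac{\left(-72 - 100\right) 74}{U{\left(-131 \right)}} = \frac{\left(20671 + \frac{1}{6067 + 18406}\right) \left(18677 - 23597\right)}{10893} + \frac{\left(-72 - 100\right) 74}{4} = \left(20671 + \frac{1}{24473}\right) \left(-4920\right) \frac{1}{10893} + \left(-172\right) 74 \cdot \frac{1}{4} = \left(20671 + \frac{1}{24473}\right) \left(-4920\right) \frac{1}{10893} - 3182 = \frac{505881384}{24473} \left(-4920\right) \frac{1}{10893} - 3182 = \left(- \frac{2488936409280}{24473}\right) \frac{1}{10893} - 3182 = - \frac{829645469760}{88861463} - 3182 = - \frac{1112402645026}{88861463}$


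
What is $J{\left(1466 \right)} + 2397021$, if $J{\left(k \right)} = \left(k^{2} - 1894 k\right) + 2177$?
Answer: $1771750$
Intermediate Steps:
$J{\left(k \right)} = 2177 + k^{2} - 1894 k$
$J{\left(1466 \right)} + 2397021 = \left(2177 + 1466^{2} - 2776604\right) + 2397021 = \left(2177 + 2149156 - 2776604\right) + 2397021 = -625271 + 2397021 = 1771750$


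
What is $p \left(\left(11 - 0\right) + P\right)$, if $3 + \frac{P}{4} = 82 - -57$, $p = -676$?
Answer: $-375180$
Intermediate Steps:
$P = 544$ ($P = -12 + 4 \left(82 - -57\right) = -12 + 4 \left(82 + 57\right) = -12 + 4 \cdot 139 = -12 + 556 = 544$)
$p \left(\left(11 - 0\right) + P\right) = - 676 \left(\left(11 - 0\right) + 544\right) = - 676 \left(\left(11 + 0\right) + 544\right) = - 676 \left(11 + 544\right) = \left(-676\right) 555 = -375180$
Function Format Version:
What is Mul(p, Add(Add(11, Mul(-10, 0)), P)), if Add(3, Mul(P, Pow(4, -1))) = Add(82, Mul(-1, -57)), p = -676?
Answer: -375180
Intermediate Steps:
P = 544 (P = Add(-12, Mul(4, Add(82, Mul(-1, -57)))) = Add(-12, Mul(4, Add(82, 57))) = Add(-12, Mul(4, 139)) = Add(-12, 556) = 544)
Mul(p, Add(Add(11, Mul(-10, 0)), P)) = Mul(-676, Add(Add(11, Mul(-10, 0)), 544)) = Mul(-676, Add(Add(11, 0), 544)) = Mul(-676, Add(11, 544)) = Mul(-676, 555) = -375180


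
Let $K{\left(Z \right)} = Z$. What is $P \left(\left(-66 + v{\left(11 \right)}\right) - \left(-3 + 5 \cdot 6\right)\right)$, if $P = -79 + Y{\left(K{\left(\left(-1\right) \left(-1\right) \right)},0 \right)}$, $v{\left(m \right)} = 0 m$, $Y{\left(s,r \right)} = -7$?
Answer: $7998$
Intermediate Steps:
$v{\left(m \right)} = 0$
$P = -86$ ($P = -79 - 7 = -86$)
$P \left(\left(-66 + v{\left(11 \right)}\right) - \left(-3 + 5 \cdot 6\right)\right) = - 86 \left(\left(-66 + 0\right) - \left(-3 + 5 \cdot 6\right)\right) = - 86 \left(-66 - \left(-3 + 30\right)\right) = - 86 \left(-66 - 27\right) = \left(-86\right) \left(-93\right) = 7998$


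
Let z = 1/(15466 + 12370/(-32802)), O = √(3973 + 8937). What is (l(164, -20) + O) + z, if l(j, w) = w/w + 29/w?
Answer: -2282537109/5073033620 + √12910 ≈ 113.17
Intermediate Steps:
O = √12910 ≈ 113.62
l(j, w) = 1 + 29/w
z = 16401/253651681 (z = 1/(15466 + 12370*(-1/32802)) = 1/(15466 - 6185/16401) = 1/(253651681/16401) = 16401/253651681 ≈ 6.4660e-5)
(l(164, -20) + O) + z = ((29 - 20)/(-20) + √12910) + 16401/253651681 = (-1/20*9 + √12910) + 16401/253651681 = (-9/20 + √12910) + 16401/253651681 = -2282537109/5073033620 + √12910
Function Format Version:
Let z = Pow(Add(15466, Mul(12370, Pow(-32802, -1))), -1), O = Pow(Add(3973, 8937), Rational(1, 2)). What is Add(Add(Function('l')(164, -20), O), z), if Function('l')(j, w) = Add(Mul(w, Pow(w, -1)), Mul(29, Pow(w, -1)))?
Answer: Add(Rational(-2282537109, 5073033620), Pow(12910, Rational(1, 2))) ≈ 113.17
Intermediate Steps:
O = Pow(12910, Rational(1, 2)) ≈ 113.62
Function('l')(j, w) = Add(1, Mul(29, Pow(w, -1)))
z = Rational(16401, 253651681) (z = Pow(Add(15466, Mul(12370, Rational(-1, 32802))), -1) = Pow(Add(15466, Rational(-6185, 16401)), -1) = Pow(Rational(253651681, 16401), -1) = Rational(16401, 253651681) ≈ 6.4660e-5)
Add(Add(Function('l')(164, -20), O), z) = Add(Add(Mul(Pow(-20, -1), Add(29, -20)), Pow(12910, Rational(1, 2))), Rational(16401, 253651681)) = Add(Add(Mul(Rational(-1, 20), 9), Pow(12910, Rational(1, 2))), Rational(16401, 253651681)) = Add(Add(Rational(-9, 20), Pow(12910, Rational(1, 2))), Rational(16401, 253651681)) = Add(Rational(-2282537109, 5073033620), Pow(12910, Rational(1, 2)))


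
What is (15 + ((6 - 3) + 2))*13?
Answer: 260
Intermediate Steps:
(15 + ((6 - 3) + 2))*13 = (15 + (3 + 2))*13 = (15 + 5)*13 = 20*13 = 260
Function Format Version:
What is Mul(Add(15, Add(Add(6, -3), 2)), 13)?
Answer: 260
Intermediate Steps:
Mul(Add(15, Add(Add(6, -3), 2)), 13) = Mul(Add(15, Add(3, 2)), 13) = Mul(Add(15, 5), 13) = Mul(20, 13) = 260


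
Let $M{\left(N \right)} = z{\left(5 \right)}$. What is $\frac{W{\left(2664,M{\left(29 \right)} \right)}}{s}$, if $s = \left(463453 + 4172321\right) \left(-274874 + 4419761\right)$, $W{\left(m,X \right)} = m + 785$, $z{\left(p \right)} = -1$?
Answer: $\frac{3449}{19214759387538} \approx 1.795 \cdot 10^{-10}$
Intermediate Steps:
$M{\left(N \right)} = -1$
$W{\left(m,X \right)} = 785 + m$
$s = 19214759387538$ ($s = 4635774 \cdot 4144887 = 19214759387538$)
$\frac{W{\left(2664,M{\left(29 \right)} \right)}}{s} = \frac{785 + 2664}{19214759387538} = 3449 \cdot \frac{1}{19214759387538} = \frac{3449}{19214759387538}$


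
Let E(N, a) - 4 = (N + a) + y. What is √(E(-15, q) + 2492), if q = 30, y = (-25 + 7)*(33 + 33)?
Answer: 21*√3 ≈ 36.373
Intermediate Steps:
y = -1188 (y = -18*66 = -1188)
E(N, a) = -1184 + N + a (E(N, a) = 4 + ((N + a) - 1188) = 4 + (-1188 + N + a) = -1184 + N + a)
√(E(-15, q) + 2492) = √((-1184 - 15 + 30) + 2492) = √(-1169 + 2492) = √1323 = 21*√3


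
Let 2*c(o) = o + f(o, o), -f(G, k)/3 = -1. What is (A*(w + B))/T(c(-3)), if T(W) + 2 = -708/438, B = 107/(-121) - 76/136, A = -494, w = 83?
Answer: 6049851275/543048 ≈ 11141.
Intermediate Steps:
f(G, k) = 3 (f(G, k) = -3*(-1) = 3)
c(o) = 3/2 + o/2 (c(o) = (o + 3)/2 = (3 + o)/2 = 3/2 + o/2)
B = -5937/4114 (B = 107*(-1/121) - 76*1/136 = -107/121 - 19/34 = -5937/4114 ≈ -1.4431)
T(W) = -264/73 (T(W) = -2 - 708/438 = -2 - 708*1/438 = -2 - 118/73 = -264/73)
(A*(w + B))/T(c(-3)) = (-494*(83 - 5937/4114))/(-264/73) = -494*335525/4114*(-73/264) = -82874675/2057*(-73/264) = 6049851275/543048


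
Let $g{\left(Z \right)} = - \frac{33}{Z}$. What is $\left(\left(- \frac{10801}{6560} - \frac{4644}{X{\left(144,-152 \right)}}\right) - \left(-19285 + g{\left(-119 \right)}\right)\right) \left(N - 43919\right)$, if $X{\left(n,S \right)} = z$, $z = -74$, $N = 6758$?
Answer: $- \frac{20764780782308037}{28883680} \approx -7.1891 \cdot 10^{8}$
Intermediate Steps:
$X{\left(n,S \right)} = -74$
$\left(\left(- \frac{10801}{6560} - \frac{4644}{X{\left(144,-152 \right)}}\right) - \left(-19285 + g{\left(-119 \right)}\right)\right) \left(N - 43919\right) = \left(\left(- \frac{10801}{6560} - \frac{4644}{-74}\right) + \left(19285 - - \frac{33}{-119}\right)\right) \left(6758 - 43919\right) = \left(\left(\left(-10801\right) \frac{1}{6560} - - \frac{2322}{37}\right) + \left(19285 - \left(-33\right) \left(- \frac{1}{119}\right)\right)\right) \left(-37161\right) = \left(\left(- \frac{10801}{6560} + \frac{2322}{37}\right) + \left(19285 - \frac{33}{119}\right)\right) \left(-37161\right) = \left(\frac{14832683}{242720} + \left(19285 - \frac{33}{119}\right)\right) \left(-37161\right) = \left(\frac{14832683}{242720} + \frac{2294882}{119}\right) \left(-37161\right) = \frac{558778848317}{28883680} \left(-37161\right) = - \frac{20764780782308037}{28883680}$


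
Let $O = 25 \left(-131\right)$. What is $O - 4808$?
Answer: $-8083$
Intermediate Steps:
$O = -3275$
$O - 4808 = -3275 - 4808 = -8083$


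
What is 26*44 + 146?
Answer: 1290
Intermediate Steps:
26*44 + 146 = 1144 + 146 = 1290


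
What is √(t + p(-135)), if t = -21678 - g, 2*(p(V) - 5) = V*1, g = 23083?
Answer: I*√179294/2 ≈ 211.72*I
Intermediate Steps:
p(V) = 5 + V/2 (p(V) = 5 + (V*1)/2 = 5 + V/2)
t = -44761 (t = -21678 - 1*23083 = -21678 - 23083 = -44761)
√(t + p(-135)) = √(-44761 + (5 + (½)*(-135))) = √(-44761 + (5 - 135/2)) = √(-44761 - 125/2) = √(-89647/2) = I*√179294/2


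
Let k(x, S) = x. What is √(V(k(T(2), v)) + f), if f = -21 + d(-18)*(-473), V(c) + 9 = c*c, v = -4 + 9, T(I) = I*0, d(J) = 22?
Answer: 2*I*√2609 ≈ 102.16*I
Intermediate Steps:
T(I) = 0
v = 5
V(c) = -9 + c² (V(c) = -9 + c*c = -9 + c²)
f = -10427 (f = -21 + 22*(-473) = -21 - 10406 = -10427)
√(V(k(T(2), v)) + f) = √((-9 + 0²) - 10427) = √((-9 + 0) - 10427) = √(-9 - 10427) = √(-10436) = 2*I*√2609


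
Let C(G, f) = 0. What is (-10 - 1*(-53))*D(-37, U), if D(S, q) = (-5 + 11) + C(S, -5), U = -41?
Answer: 258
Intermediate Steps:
D(S, q) = 6 (D(S, q) = (-5 + 11) + 0 = 6 + 0 = 6)
(-10 - 1*(-53))*D(-37, U) = (-10 - 1*(-53))*6 = (-10 + 53)*6 = 43*6 = 258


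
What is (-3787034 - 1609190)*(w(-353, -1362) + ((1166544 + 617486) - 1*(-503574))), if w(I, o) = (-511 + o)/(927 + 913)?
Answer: -1419608083143568/115 ≈ -1.2344e+13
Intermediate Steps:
w(I, o) = -511/1840 + o/1840 (w(I, o) = (-511 + o)/1840 = (-511 + o)*(1/1840) = -511/1840 + o/1840)
(-3787034 - 1609190)*(w(-353, -1362) + ((1166544 + 617486) - 1*(-503574))) = (-3787034 - 1609190)*((-511/1840 + (1/1840)*(-1362)) + ((1166544 + 617486) - 1*(-503574))) = -5396224*((-511/1840 - 681/920) + (1784030 + 503574)) = -5396224*(-1873/1840 + 2287604) = -5396224*4209189487/1840 = -1419608083143568/115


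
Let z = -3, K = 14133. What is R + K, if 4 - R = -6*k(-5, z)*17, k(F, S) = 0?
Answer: 14137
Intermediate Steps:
R = 4 (R = 4 - (-6*0)*17 = 4 - 0*17 = 4 - 1*0 = 4 + 0 = 4)
R + K = 4 + 14133 = 14137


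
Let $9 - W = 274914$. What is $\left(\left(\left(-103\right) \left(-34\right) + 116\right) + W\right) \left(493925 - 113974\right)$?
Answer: $-103075766937$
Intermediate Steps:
$W = -274905$ ($W = 9 - 274914 = -274905$)
$\left(\left(\left(-103\right) \left(-34\right) + 116\right) + W\right) \left(493925 - 113974\right) = \left(\left(\left(-103\right) \left(-34\right) + 116\right) - 274905\right) \left(493925 - 113974\right) = \left(\left(3502 + 116\right) - 274905\right) 379951 = \left(3618 - 274905\right) 379951 = \left(-271287\right) 379951 = -103075766937$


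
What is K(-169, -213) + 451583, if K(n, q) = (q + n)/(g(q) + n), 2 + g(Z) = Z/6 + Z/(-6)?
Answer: 77221075/171 ≈ 4.5159e+5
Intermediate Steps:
g(Z) = -2 (g(Z) = -2 + (Z/6 + Z/(-6)) = -2 + (Z*(1/6) + Z*(-1/6)) = -2 + (Z/6 - Z/6) = -2 + 0 = -2)
K(n, q) = (n + q)/(-2 + n) (K(n, q) = (q + n)/(-2 + n) = (n + q)/(-2 + n))
K(-169, -213) + 451583 = (-169 - 213)/(-2 - 169) + 451583 = -382/(-171) + 451583 = -1/171*(-382) + 451583 = 382/171 + 451583 = 77221075/171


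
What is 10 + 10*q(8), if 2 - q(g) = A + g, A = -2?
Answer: -30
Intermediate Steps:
q(g) = 4 - g (q(g) = 2 - (-2 + g) = 2 + (2 - g) = 4 - g)
10 + 10*q(8) = 10 + 10*(4 - 1*8) = 10 + 10*(4 - 8) = 10 + 10*(-4) = 10 - 40 = -30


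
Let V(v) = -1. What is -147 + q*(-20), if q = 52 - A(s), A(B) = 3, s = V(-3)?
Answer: -1127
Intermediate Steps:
s = -1
q = 49 (q = 52 - 1*3 = 52 - 3 = 49)
-147 + q*(-20) = -147 + 49*(-20) = -147 - 980 = -1127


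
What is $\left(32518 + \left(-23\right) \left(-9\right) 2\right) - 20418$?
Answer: $12514$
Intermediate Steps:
$\left(32518 + \left(-23\right) \left(-9\right) 2\right) - 20418 = \left(32518 + 207 \cdot 2\right) - 20418 = \left(32518 + 414\right) - 20418 = 32932 - 20418 = 12514$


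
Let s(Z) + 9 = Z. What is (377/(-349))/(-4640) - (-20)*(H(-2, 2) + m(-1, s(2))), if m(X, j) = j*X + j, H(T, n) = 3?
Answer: 3350413/55840 ≈ 60.000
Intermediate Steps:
s(Z) = -9 + Z
m(X, j) = j + X*j (m(X, j) = X*j + j = j + X*j)
(377/(-349))/(-4640) - (-20)*(H(-2, 2) + m(-1, s(2))) = (377/(-349))/(-4640) - (-20)*(3 + (-9 + 2)*(1 - 1)) = (377*(-1/349))*(-1/4640) - (-20)*(3 - 7*0) = -377/349*(-1/4640) - (-20)*(3 + 0) = 13/55840 - (-20)*3 = 13/55840 - 1*(-60) = 13/55840 + 60 = 3350413/55840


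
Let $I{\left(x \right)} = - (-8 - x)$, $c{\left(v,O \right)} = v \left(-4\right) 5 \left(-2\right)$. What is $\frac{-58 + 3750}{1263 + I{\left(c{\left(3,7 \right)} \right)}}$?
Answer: $\frac{284}{107} \approx 2.6542$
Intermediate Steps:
$c{\left(v,O \right)} = 40 v$ ($c{\left(v,O \right)} = - 4 v \left(-10\right) = 40 v$)
$I{\left(x \right)} = 8 + x$
$\frac{-58 + 3750}{1263 + I{\left(c{\left(3,7 \right)} \right)}} = \frac{-58 + 3750}{1263 + \left(8 + 40 \cdot 3\right)} = \frac{3692}{1263 + \left(8 + 120\right)} = \frac{3692}{1263 + 128} = \frac{3692}{1391} = 3692 \cdot \frac{1}{1391} = \frac{284}{107}$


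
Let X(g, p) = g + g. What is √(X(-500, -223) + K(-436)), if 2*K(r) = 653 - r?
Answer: I*√1822/2 ≈ 21.342*I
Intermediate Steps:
X(g, p) = 2*g
K(r) = 653/2 - r/2 (K(r) = (653 - r)/2 = 653/2 - r/2)
√(X(-500, -223) + K(-436)) = √(2*(-500) + (653/2 - ½*(-436))) = √(-1000 + (653/2 + 218)) = √(-1000 + 1089/2) = √(-911/2) = I*√1822/2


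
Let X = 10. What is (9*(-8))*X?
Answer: -720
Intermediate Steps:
(9*(-8))*X = (9*(-8))*10 = -72*10 = -720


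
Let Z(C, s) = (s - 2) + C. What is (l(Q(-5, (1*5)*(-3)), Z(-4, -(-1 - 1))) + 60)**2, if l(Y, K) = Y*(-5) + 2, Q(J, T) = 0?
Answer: 3844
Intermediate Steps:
Z(C, s) = -2 + C + s (Z(C, s) = (-2 + s) + C = -2 + C + s)
l(Y, K) = 2 - 5*Y (l(Y, K) = -5*Y + 2 = 2 - 5*Y)
(l(Q(-5, (1*5)*(-3)), Z(-4, -(-1 - 1))) + 60)**2 = ((2 - 5*0) + 60)**2 = ((2 + 0) + 60)**2 = (2 + 60)**2 = 62**2 = 3844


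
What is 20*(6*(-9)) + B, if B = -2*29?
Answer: -1138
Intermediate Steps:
B = -58
20*(6*(-9)) + B = 20*(6*(-9)) - 58 = 20*(-54) - 58 = -1080 - 58 = -1138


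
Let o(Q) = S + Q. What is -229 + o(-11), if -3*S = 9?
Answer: -243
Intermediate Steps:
S = -3 (S = -1/3*9 = -3)
o(Q) = -3 + Q
-229 + o(-11) = -229 + (-3 - 11) = -229 - 14 = -243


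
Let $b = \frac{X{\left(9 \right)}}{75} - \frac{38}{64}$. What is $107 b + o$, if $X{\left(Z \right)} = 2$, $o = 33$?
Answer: $- \frac{66427}{2400} \approx -27.678$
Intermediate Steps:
$b = - \frac{1361}{2400}$ ($b = \frac{2}{75} - \frac{38}{64} = 2 \cdot \frac{1}{75} - \frac{19}{32} = \frac{2}{75} - \frac{19}{32} = - \frac{1361}{2400} \approx -0.56708$)
$107 b + o = 107 \left(- \frac{1361}{2400}\right) + 33 = - \frac{145627}{2400} + 33 = - \frac{66427}{2400}$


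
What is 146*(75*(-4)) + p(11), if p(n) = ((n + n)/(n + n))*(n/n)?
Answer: -43799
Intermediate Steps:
p(n) = 1 (p(n) = ((2*n)/((2*n)))*1 = ((2*n)*(1/(2*n)))*1 = 1*1 = 1)
146*(75*(-4)) + p(11) = 146*(75*(-4)) + 1 = 146*(-300) + 1 = -43800 + 1 = -43799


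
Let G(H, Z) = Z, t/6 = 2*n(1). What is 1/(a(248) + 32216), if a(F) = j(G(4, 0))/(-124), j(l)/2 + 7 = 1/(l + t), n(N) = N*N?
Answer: 744/23968787 ≈ 3.1040e-5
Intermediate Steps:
n(N) = N²
t = 12 (t = 6*(2*1²) = 6*(2*1) = 6*2 = 12)
j(l) = -14 + 2/(12 + l) (j(l) = -14 + 2/(l + 12) = -14 + 2/(12 + l))
a(F) = 83/744 (a(F) = (2*(-83 - 7*0)/(12 + 0))/(-124) = (2*(-83 + 0)/12)*(-1/124) = (2*(1/12)*(-83))*(-1/124) = -83/6*(-1/124) = 83/744)
1/(a(248) + 32216) = 1/(83/744 + 32216) = 1/(23968787/744) = 744/23968787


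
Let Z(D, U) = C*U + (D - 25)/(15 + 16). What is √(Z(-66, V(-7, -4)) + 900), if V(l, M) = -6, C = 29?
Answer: √694865/31 ≈ 26.890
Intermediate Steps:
Z(D, U) = -25/31 + 29*U + D/31 (Z(D, U) = 29*U + (D - 25)/(15 + 16) = 29*U + (-25 + D)/31 = 29*U + (-25 + D)*(1/31) = 29*U + (-25/31 + D/31) = -25/31 + 29*U + D/31)
√(Z(-66, V(-7, -4)) + 900) = √((-25/31 + 29*(-6) + (1/31)*(-66)) + 900) = √((-25/31 - 174 - 66/31) + 900) = √(-5485/31 + 900) = √(22415/31) = √694865/31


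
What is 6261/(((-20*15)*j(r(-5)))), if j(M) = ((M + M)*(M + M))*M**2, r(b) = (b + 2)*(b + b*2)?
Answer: -2087/1640250000 ≈ -1.2724e-6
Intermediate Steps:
r(b) = 3*b*(2 + b) (r(b) = (2 + b)*(b + 2*b) = (2 + b)*(3*b) = 3*b*(2 + b))
j(M) = 4*M**4 (j(M) = ((2*M)*(2*M))*M**2 = (4*M**2)*M**2 = 4*M**4)
6261/(((-20*15)*j(r(-5)))) = 6261/(((-20*15)*(4*(3*(-5)*(2 - 5))**4))) = 6261/((-1200*(3*(-5)*(-3))**4)) = 6261/((-1200*45**4)) = 6261/((-1200*4100625)) = 6261/((-300*16402500)) = 6261/(-4920750000) = 6261*(-1/4920750000) = -2087/1640250000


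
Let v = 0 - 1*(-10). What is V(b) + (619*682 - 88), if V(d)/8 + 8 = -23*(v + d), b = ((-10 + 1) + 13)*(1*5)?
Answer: 416486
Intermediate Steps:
v = 10 (v = 0 + 10 = 10)
b = 20 (b = (-9 + 13)*5 = 4*5 = 20)
V(d) = -1904 - 184*d (V(d) = -64 + 8*(-23*(10 + d)) = -64 + 8*(-230 - 23*d) = -64 + (-1840 - 184*d) = -1904 - 184*d)
V(b) + (619*682 - 88) = (-1904 - 184*20) + (619*682 - 88) = (-1904 - 3680) + (422158 - 88) = -5584 + 422070 = 416486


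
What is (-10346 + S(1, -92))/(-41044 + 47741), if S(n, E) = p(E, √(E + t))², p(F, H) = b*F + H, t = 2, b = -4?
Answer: 124988/6697 + 2208*I*√10/6697 ≈ 18.663 + 1.0426*I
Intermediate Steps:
p(F, H) = H - 4*F (p(F, H) = -4*F + H = H - 4*F)
S(n, E) = (√(2 + E) - 4*E)² (S(n, E) = (√(E + 2) - 4*E)² = (√(2 + E) - 4*E)²)
(-10346 + S(1, -92))/(-41044 + 47741) = (-10346 + (√(2 - 92) - 4*(-92))²)/(-41044 + 47741) = (-10346 + (√(-90) + 368)²)/6697 = (-10346 + (3*I*√10 + 368)²)*(1/6697) = (-10346 + (368 + 3*I*√10)²)*(1/6697) = -10346/6697 + (368 + 3*I*√10)²/6697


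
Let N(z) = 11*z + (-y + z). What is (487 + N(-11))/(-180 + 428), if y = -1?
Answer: 89/62 ≈ 1.4355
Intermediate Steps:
N(z) = 1 + 12*z (N(z) = 11*z + (-1*(-1) + z) = 11*z + (1 + z) = 1 + 12*z)
(487 + N(-11))/(-180 + 428) = (487 + (1 + 12*(-11)))/(-180 + 428) = (487 + (1 - 132))/248 = (487 - 131)*(1/248) = 356*(1/248) = 89/62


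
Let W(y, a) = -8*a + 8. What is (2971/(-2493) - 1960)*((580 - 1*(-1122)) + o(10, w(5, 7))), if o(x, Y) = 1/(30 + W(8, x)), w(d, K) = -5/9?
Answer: -349498329233/104706 ≈ -3.3379e+6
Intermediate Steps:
W(y, a) = 8 - 8*a
w(d, K) = -5/9 (w(d, K) = -5*⅑ = -5/9)
o(x, Y) = 1/(38 - 8*x) (o(x, Y) = 1/(30 + (8 - 8*x)) = 1/(38 - 8*x))
(2971/(-2493) - 1960)*((580 - 1*(-1122)) + o(10, w(5, 7))) = (2971/(-2493) - 1960)*((580 - 1*(-1122)) - 1/(-38 + 8*10)) = (2971*(-1/2493) - 1960)*((580 + 1122) - 1/(-38 + 80)) = (-2971/2493 - 1960)*(1702 - 1/42) = -4889251*(1702 - 1*1/42)/2493 = -4889251*(1702 - 1/42)/2493 = -4889251/2493*71483/42 = -349498329233/104706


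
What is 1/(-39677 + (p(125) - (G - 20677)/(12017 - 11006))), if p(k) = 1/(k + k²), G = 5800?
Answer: -5307750/210517492163 ≈ -2.5213e-5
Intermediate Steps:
1/(-39677 + (p(125) - (G - 20677)/(12017 - 11006))) = 1/(-39677 + (1/(125*(1 + 125)) - (5800 - 20677)/(12017 - 11006))) = 1/(-39677 + ((1/125)/126 - (-14877)/1011)) = 1/(-39677 + ((1/125)*(1/126) - (-14877)/1011)) = 1/(-39677 + (1/15750 - 1*(-4959/337))) = 1/(-39677 + (1/15750 + 4959/337)) = 1/(-39677 + 78104587/5307750) = 1/(-210517492163/5307750) = -5307750/210517492163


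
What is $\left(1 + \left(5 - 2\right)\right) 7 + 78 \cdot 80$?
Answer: $6268$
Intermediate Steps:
$\left(1 + \left(5 - 2\right)\right) 7 + 78 \cdot 80 = \left(1 + \left(5 - 2\right)\right) 7 + 6240 = \left(1 + 3\right) 7 + 6240 = 4 \cdot 7 + 6240 = 28 + 6240 = 6268$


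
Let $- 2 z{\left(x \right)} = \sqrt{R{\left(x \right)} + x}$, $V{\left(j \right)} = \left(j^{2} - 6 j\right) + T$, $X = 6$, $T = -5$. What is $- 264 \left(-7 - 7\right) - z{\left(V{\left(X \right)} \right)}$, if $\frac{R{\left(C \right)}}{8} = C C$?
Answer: $3696 + \frac{\sqrt{195}}{2} \approx 3703.0$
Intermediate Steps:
$R{\left(C \right)} = 8 C^{2}$ ($R{\left(C \right)} = 8 C C = 8 C^{2}$)
$V{\left(j \right)} = -5 + j^{2} - 6 j$ ($V{\left(j \right)} = \left(j^{2} - 6 j\right) - 5 = -5 + j^{2} - 6 j$)
$z{\left(x \right)} = - \frac{\sqrt{x + 8 x^{2}}}{2}$ ($z{\left(x \right)} = - \frac{\sqrt{8 x^{2} + x}}{2} = - \frac{\sqrt{x + 8 x^{2}}}{2}$)
$- 264 \left(-7 - 7\right) - z{\left(V{\left(X \right)} \right)} = - 264 \left(-7 - 7\right) - - \frac{\sqrt{\left(-5 + 6^{2} - 36\right) \left(1 + 8 \left(-5 + 6^{2} - 36\right)\right)}}{2} = - 264 \left(-7 - 7\right) - - \frac{\sqrt{\left(-5 + 36 - 36\right) \left(1 + 8 \left(-5 + 36 - 36\right)\right)}}{2} = \left(-264\right) \left(-14\right) - - \frac{\sqrt{- 5 \left(1 + 8 \left(-5\right)\right)}}{2} = 3696 - - \frac{\sqrt{- 5 \left(1 - 40\right)}}{2} = 3696 - - \frac{\sqrt{\left(-5\right) \left(-39\right)}}{2} = 3696 - - \frac{\sqrt{195}}{2} = 3696 + \frac{\sqrt{195}}{2}$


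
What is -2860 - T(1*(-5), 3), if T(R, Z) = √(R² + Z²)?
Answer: -2860 - √34 ≈ -2865.8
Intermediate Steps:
-2860 - T(1*(-5), 3) = -2860 - √((1*(-5))² + 3²) = -2860 - √((-5)² + 9) = -2860 - √(25 + 9) = -2860 - √34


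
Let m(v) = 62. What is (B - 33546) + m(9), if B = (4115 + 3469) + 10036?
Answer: -15864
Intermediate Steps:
B = 17620 (B = 7584 + 10036 = 17620)
(B - 33546) + m(9) = (17620 - 33546) + 62 = -15926 + 62 = -15864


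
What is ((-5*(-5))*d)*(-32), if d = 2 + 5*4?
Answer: -17600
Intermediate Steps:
d = 22 (d = 2 + 20 = 22)
((-5*(-5))*d)*(-32) = (-5*(-5)*22)*(-32) = (25*22)*(-32) = 550*(-32) = -17600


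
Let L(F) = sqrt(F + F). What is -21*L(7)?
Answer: -21*sqrt(14) ≈ -78.575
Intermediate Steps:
L(F) = sqrt(2)*sqrt(F) (L(F) = sqrt(2*F) = sqrt(2)*sqrt(F))
-21*L(7) = -21*sqrt(2)*sqrt(7) = -21*sqrt(14)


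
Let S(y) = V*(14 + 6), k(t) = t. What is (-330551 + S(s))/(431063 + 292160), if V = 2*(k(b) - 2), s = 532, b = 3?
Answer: -330511/723223 ≈ -0.45700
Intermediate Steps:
V = 2 (V = 2*(3 - 2) = 2*1 = 2)
S(y) = 40 (S(y) = 2*(14 + 6) = 2*20 = 40)
(-330551 + S(s))/(431063 + 292160) = (-330551 + 40)/(431063 + 292160) = -330511/723223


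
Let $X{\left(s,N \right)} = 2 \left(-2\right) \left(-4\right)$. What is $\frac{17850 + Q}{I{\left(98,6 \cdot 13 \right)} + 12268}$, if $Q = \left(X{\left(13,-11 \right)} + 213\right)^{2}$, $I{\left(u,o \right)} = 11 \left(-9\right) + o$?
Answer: $\frac{70291}{12247} \approx 5.7394$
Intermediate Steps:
$I{\left(u,o \right)} = -99 + o$
$X{\left(s,N \right)} = 16$ ($X{\left(s,N \right)} = \left(-4\right) \left(-4\right) = 16$)
$Q = 52441$ ($Q = \left(16 + 213\right)^{2} = 229^{2} = 52441$)
$\frac{17850 + Q}{I{\left(98,6 \cdot 13 \right)} + 12268} = \frac{17850 + 52441}{\left(-99 + 6 \cdot 13\right) + 12268} = \frac{70291}{\left(-99 + 78\right) + 12268} = \frac{70291}{-21 + 12268} = \frac{70291}{12247}$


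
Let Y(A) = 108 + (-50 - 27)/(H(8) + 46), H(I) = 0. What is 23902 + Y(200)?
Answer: 1104383/46 ≈ 24008.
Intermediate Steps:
Y(A) = 4891/46 (Y(A) = 108 + (-50 - 27)/(0 + 46) = 108 - 77/46 = 4891/46)
23902 + Y(200) = 23902 + 4891/46 = 1104383/46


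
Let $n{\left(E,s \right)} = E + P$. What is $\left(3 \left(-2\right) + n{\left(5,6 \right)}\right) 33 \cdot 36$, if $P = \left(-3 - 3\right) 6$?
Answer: $-43956$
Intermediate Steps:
$P = -36$ ($P = \left(-6\right) 6 = -36$)
$n{\left(E,s \right)} = -36 + E$ ($n{\left(E,s \right)} = E - 36 = -36 + E$)
$\left(3 \left(-2\right) + n{\left(5,6 \right)}\right) 33 \cdot 36 = \left(3 \left(-2\right) + \left(-36 + 5\right)\right) 33 \cdot 36 = \left(-6 - 31\right) 33 \cdot 36 = \left(-37\right) 33 \cdot 36 = \left(-1221\right) 36 = -43956$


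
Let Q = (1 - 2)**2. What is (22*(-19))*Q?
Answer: -418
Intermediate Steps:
Q = 1 (Q = (-1)**2 = 1)
(22*(-19))*Q = (22*(-19))*1 = -418*1 = -418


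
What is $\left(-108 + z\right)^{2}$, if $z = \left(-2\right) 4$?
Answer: $13456$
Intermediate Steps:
$z = -8$
$\left(-108 + z\right)^{2} = \left(-108 - 8\right)^{2} = \left(-116\right)^{2} = 13456$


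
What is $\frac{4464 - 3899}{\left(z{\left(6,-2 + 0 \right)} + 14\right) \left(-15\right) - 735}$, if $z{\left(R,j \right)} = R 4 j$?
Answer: $- \frac{113}{45} \approx -2.5111$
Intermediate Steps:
$z{\left(R,j \right)} = 4 R j$
$\frac{4464 - 3899}{\left(z{\left(6,-2 + 0 \right)} + 14\right) \left(-15\right) - 735} = \frac{4464 - 3899}{\left(4 \cdot 6 \left(-2 + 0\right) + 14\right) \left(-15\right) - 735} = \frac{565}{\left(4 \cdot 6 \left(-2\right) + 14\right) \left(-15\right) - 735} = \frac{565}{\left(-48 + 14\right) \left(-15\right) - 735} = \frac{565}{\left(-34\right) \left(-15\right) - 735} = \frac{565}{510 - 735} = \frac{565}{-225} = 565 \left(- \frac{1}{225}\right) = - \frac{113}{45}$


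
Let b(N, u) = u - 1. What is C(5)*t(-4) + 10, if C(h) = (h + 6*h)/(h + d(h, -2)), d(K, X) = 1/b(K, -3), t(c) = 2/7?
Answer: 230/19 ≈ 12.105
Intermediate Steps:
b(N, u) = -1 + u
t(c) = 2/7 (t(c) = 2*(⅐) = 2/7)
d(K, X) = -¼ (d(K, X) = 1/(-1 - 3) = 1/(-4) = -¼)
C(h) = 7*h/(-¼ + h) (C(h) = (h + 6*h)/(h - ¼) = (7*h)/(-¼ + h) = 7*h/(-¼ + h))
C(5)*t(-4) + 10 = (28*5/(-1 + 4*5))*(2/7) + 10 = (28*5/(-1 + 20))*(2/7) + 10 = (28*5/19)*(2/7) + 10 = (28*5*(1/19))*(2/7) + 10 = (140/19)*(2/7) + 10 = 40/19 + 10 = 230/19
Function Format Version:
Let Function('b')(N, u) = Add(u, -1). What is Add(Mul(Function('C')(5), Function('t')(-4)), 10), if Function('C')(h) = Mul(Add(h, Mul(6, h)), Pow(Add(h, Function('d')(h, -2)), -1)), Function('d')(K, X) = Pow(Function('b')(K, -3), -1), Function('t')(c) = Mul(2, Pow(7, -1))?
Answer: Rational(230, 19) ≈ 12.105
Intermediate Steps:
Function('b')(N, u) = Add(-1, u)
Function('t')(c) = Rational(2, 7) (Function('t')(c) = Mul(2, Rational(1, 7)) = Rational(2, 7))
Function('d')(K, X) = Rational(-1, 4) (Function('d')(K, X) = Pow(Add(-1, -3), -1) = Pow(-4, -1) = Rational(-1, 4))
Function('C')(h) = Mul(7, h, Pow(Add(Rational(-1, 4), h), -1)) (Function('C')(h) = Mul(Add(h, Mul(6, h)), Pow(Add(h, Rational(-1, 4)), -1)) = Mul(Mul(7, h), Pow(Add(Rational(-1, 4), h), -1)) = Mul(7, h, Pow(Add(Rational(-1, 4), h), -1)))
Add(Mul(Function('C')(5), Function('t')(-4)), 10) = Add(Mul(Mul(28, 5, Pow(Add(-1, Mul(4, 5)), -1)), Rational(2, 7)), 10) = Add(Mul(Mul(28, 5, Pow(Add(-1, 20), -1)), Rational(2, 7)), 10) = Add(Mul(Mul(28, 5, Pow(19, -1)), Rational(2, 7)), 10) = Add(Mul(Mul(28, 5, Rational(1, 19)), Rational(2, 7)), 10) = Add(Mul(Rational(140, 19), Rational(2, 7)), 10) = Add(Rational(40, 19), 10) = Rational(230, 19)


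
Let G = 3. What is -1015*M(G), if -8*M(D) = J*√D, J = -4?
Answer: -1015*√3/2 ≈ -879.02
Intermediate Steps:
M(D) = √D/2 (M(D) = -(-1)*√D/2 = √D/2)
-1015*M(G) = -1015*√3/2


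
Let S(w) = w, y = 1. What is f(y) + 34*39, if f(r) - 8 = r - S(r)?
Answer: 1334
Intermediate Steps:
f(r) = 8 (f(r) = 8 + (r - r) = 8 + 0 = 8)
f(y) + 34*39 = 8 + 34*39 = 8 + 1326 = 1334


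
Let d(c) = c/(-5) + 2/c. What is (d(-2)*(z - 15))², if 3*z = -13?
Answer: 3364/25 ≈ 134.56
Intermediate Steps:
d(c) = 2/c - c/5 (d(c) = c*(-⅕) + 2/c = -c/5 + 2/c = 2/c - c/5)
z = -13/3 (z = (⅓)*(-13) = -13/3 ≈ -4.3333)
(d(-2)*(z - 15))² = ((2/(-2) - ⅕*(-2))*(-13/3 - 15))² = ((2*(-½) + ⅖)*(-58/3))² = ((-1 + ⅖)*(-58/3))² = (-⅗*(-58/3))² = (58/5)² = 3364/25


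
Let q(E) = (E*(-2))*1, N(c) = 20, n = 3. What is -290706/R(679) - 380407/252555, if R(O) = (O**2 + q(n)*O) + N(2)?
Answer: -82420102513/38471450595 ≈ -2.1424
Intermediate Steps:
q(E) = -2*E (q(E) = -2*E*1 = -2*E)
R(O) = 20 + O**2 - 6*O (R(O) = (O**2 + (-2*3)*O) + 20 = (O**2 - 6*O) + 20 = 20 + O**2 - 6*O)
-290706/R(679) - 380407/252555 = -290706/(20 + 679**2 - 6*679) - 380407/252555 = -290706/(20 + 461041 - 4074) - 380407*1/252555 = -290706/456987 - 380407/252555 = -290706*1/456987 - 380407/252555 = -96902/152329 - 380407/252555 = -82420102513/38471450595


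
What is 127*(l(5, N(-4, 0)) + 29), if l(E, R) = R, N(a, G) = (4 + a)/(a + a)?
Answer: 3683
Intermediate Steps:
N(a, G) = (4 + a)/(2*a) (N(a, G) = (4 + a)/((2*a)) = (4 + a)*(1/(2*a)) = (4 + a)/(2*a))
127*(l(5, N(-4, 0)) + 29) = 127*((½)*(4 - 4)/(-4) + 29) = 127*((½)*(-¼)*0 + 29) = 127*(0 + 29) = 127*29 = 3683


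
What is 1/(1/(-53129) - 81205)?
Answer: -53129/4314340446 ≈ -1.2315e-5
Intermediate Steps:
1/(1/(-53129) - 81205) = 1/(-1/53129 - 81205) = 1/(-4314340446/53129) = -53129/4314340446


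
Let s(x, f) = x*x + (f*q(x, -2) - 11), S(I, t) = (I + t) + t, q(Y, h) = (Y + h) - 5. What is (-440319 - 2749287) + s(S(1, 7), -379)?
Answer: -3192424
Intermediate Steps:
q(Y, h) = -5 + Y + h
S(I, t) = I + 2*t
s(x, f) = -11 + x² + f*(-7 + x) (s(x, f) = x*x + (f*(-5 + x - 2) - 11) = x² + (f*(-7 + x) - 11) = x² + (-11 + f*(-7 + x)) = -11 + x² + f*(-7 + x))
(-440319 - 2749287) + s(S(1, 7), -379) = (-440319 - 2749287) + (-11 + (1 + 2*7)² - 379*(-7 + (1 + 2*7))) = -3189606 + (-11 + (1 + 14)² - 379*(-7 + (1 + 14))) = -3189606 + (-11 + 15² - 379*(-7 + 15)) = -3189606 + (-11 + 225 - 379*8) = -3189606 + (-11 + 225 - 3032) = -3189606 - 2818 = -3192424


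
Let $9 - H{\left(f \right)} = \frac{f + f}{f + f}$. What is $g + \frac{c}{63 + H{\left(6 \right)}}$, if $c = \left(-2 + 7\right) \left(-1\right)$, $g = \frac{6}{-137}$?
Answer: $- \frac{1111}{9727} \approx -0.11422$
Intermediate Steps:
$g = - \frac{6}{137}$ ($g = 6 \left(- \frac{1}{137}\right) = - \frac{6}{137} \approx -0.043796$)
$H{\left(f \right)} = 8$ ($H{\left(f \right)} = 9 - \frac{f + f}{f + f} = 9 - \frac{2 f}{2 f} = 9 - 2 f \frac{1}{2 f} = 9 - 1 = 8$)
$c = -5$ ($c = 5 \left(-1\right) = -5$)
$g + \frac{c}{63 + H{\left(6 \right)}} = - \frac{6}{137} + \frac{1}{63 + 8} \left(-5\right) = - \frac{6}{137} + \frac{1}{71} \left(-5\right) = - \frac{6}{137} - \frac{5}{71} = - \frac{1111}{9727}$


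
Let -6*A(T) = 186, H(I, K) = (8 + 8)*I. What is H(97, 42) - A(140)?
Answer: 1583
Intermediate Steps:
H(I, K) = 16*I
A(T) = -31 (A(T) = -⅙*186 = -31)
H(97, 42) - A(140) = 16*97 - 1*(-31) = 1552 + 31 = 1583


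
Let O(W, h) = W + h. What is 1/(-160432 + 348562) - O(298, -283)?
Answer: -2821949/188130 ≈ -15.000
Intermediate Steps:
1/(-160432 + 348562) - O(298, -283) = 1/(-160432 + 348562) - (298 - 283) = 1/188130 - 1*15 = 1/188130 - 15 = -2821949/188130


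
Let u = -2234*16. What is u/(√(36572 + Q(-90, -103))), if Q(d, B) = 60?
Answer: -8936*√9158/4579 ≈ -186.76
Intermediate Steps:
u = -35744
u/(√(36572 + Q(-90, -103))) = -35744/√(36572 + 60) = -35744*√9158/18316 = -8936*√9158/4579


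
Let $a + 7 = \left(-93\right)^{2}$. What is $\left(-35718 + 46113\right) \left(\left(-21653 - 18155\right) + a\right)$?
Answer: $-323970570$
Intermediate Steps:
$a = 8642$ ($a = -7 + \left(-93\right)^{2} = -7 + 8649 = 8642$)
$\left(-35718 + 46113\right) \left(\left(-21653 - 18155\right) + a\right) = \left(-35718 + 46113\right) \left(\left(-21653 - 18155\right) + 8642\right) = 10395 \left(\left(-21653 - 18155\right) + 8642\right) = 10395 \left(-39808 + 8642\right) = 10395 \left(-31166\right) = -323970570$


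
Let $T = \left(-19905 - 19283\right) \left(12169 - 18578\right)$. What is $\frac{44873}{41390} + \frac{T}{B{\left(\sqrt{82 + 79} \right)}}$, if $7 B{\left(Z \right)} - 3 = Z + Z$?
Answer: $- \frac{8732086450925}{1051306} + \frac{3516182488 \sqrt{161}}{635} \approx 6.1954 \cdot 10^{7}$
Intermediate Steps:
$T = 251155892$ ($T = \left(-39188\right) \left(-6409\right) = 251155892$)
$B{\left(Z \right)} = \frac{3}{7} + \frac{2 Z}{7}$ ($B{\left(Z \right)} = \frac{3}{7} + \frac{Z + Z}{7} = \frac{3}{7} + \frac{2 Z}{7}$)
$\frac{44873}{41390} + \frac{T}{B{\left(\sqrt{82 + 79} \right)}} = \frac{44873}{41390} + \frac{251155892}{\frac{3}{7} + \frac{2 \sqrt{82 + 79}}{7}} = 44873 \cdot \frac{1}{41390} + \frac{251155892}{\frac{3}{7} + \frac{2 \sqrt{161}}{7}} = \frac{44873}{41390} + \frac{251155892}{\frac{3}{7} + \frac{2 \sqrt{161}}{7}}$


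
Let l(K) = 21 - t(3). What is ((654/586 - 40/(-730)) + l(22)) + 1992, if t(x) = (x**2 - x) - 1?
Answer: 42974155/21389 ≈ 2009.2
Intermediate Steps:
t(x) = -1 + x**2 - x
l(K) = 16 (l(K) = 21 - (-1 + 3**2 - 1*3) = 21 - (-1 + 9 - 3) = 21 - 1*5 = 21 - 5 = 16)
((654/586 - 40/(-730)) + l(22)) + 1992 = ((654/586 - 40/(-730)) + 16) + 1992 = ((654*(1/586) - 40*(-1/730)) + 16) + 1992 = ((327/293 + 4/73) + 16) + 1992 = (25043/21389 + 16) + 1992 = 367267/21389 + 1992 = 42974155/21389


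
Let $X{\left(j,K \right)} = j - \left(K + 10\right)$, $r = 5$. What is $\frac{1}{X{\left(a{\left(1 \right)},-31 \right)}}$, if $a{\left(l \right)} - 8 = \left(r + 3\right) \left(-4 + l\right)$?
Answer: $\frac{1}{5} \approx 0.2$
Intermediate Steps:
$a{\left(l \right)} = -24 + 8 l$ ($a{\left(l \right)} = 8 + \left(5 + 3\right) \left(-4 + l\right) = 8 + 8 \left(-4 + l\right) = 8 + \left(-32 + 8 l\right) = -24 + 8 l$)
$X{\left(j,K \right)} = -10 + j - K$ ($X{\left(j,K \right)} = j - \left(10 + K\right) = -10 + j - K$)
$\frac{1}{X{\left(a{\left(1 \right)},-31 \right)}} = \frac{1}{-10 + \left(-24 + 8 \cdot 1\right) - -31} = \frac{1}{-10 + \left(-24 + 8\right) + 31} = \frac{1}{-10 - 16 + 31} = \frac{1}{5}$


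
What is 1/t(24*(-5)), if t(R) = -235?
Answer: -1/235 ≈ -0.0042553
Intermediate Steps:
1/t(24*(-5)) = 1/(-235) = -1/235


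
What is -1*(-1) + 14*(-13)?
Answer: -181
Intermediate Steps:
-1*(-1) + 14*(-13) = 1 - 182 = -181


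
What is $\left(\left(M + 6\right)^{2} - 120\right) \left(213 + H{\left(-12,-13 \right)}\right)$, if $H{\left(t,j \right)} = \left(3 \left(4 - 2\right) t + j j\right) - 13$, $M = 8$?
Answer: $22572$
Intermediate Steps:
$H{\left(t,j \right)} = -13 + j^{2} + 6 t$ ($H{\left(t,j \right)} = \left(3 \cdot 2 t + j^{2}\right) - 13 = \left(6 t + j^{2}\right) - 13 = \left(j^{2} + 6 t\right) - 13 = -13 + j^{2} + 6 t$)
$\left(\left(M + 6\right)^{2} - 120\right) \left(213 + H{\left(-12,-13 \right)}\right) = \left(\left(8 + 6\right)^{2} - 120\right) \left(213 + \left(-13 + \left(-13\right)^{2} + 6 \left(-12\right)\right)\right) = \left(14^{2} - 120\right) \left(213 - -84\right) = \left(196 - 120\right) \left(213 + 84\right) = 76 \cdot 297 = 22572$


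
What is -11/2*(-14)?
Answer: 77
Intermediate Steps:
-11/2*(-14) = 77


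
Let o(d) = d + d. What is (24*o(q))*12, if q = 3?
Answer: 1728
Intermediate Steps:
o(d) = 2*d
(24*o(q))*12 = (24*(2*3))*12 = (24*6)*12 = 144*12 = 1728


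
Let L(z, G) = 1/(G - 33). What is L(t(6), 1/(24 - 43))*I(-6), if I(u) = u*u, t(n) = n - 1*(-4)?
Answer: -171/157 ≈ -1.0892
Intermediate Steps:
t(n) = 4 + n (t(n) = n + 4 = 4 + n)
L(z, G) = 1/(-33 + G)
I(u) = u²
L(t(6), 1/(24 - 43))*I(-6) = (-6)²/(-33 + 1/(24 - 43)) = 36/(-33 + 1/(-19)) = 36/(-33 - 1/19) = 36/(-628/19) = -19/628*36 = -171/157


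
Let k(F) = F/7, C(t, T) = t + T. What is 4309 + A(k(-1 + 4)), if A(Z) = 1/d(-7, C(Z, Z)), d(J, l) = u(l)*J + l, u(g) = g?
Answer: 155117/36 ≈ 4308.8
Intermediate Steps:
C(t, T) = T + t
d(J, l) = l + J*l (d(J, l) = l*J + l = J*l + l = l + J*l)
k(F) = F/7 (k(F) = F*(⅐) = F/7)
A(Z) = -1/(12*Z) (A(Z) = 1/((Z + Z)*(1 - 7)) = 1/((2*Z)*(-6)) = 1/(-12*Z) = -1/(12*Z))
4309 + A(k(-1 + 4)) = 4309 - 7/(-1 + 4)/12 = 4309 - 1/(12*((⅐)*3)) = 4309 - 1/(12*3/7) = 4309 - 1/12*7/3 = 4309 - 7/36 = 155117/36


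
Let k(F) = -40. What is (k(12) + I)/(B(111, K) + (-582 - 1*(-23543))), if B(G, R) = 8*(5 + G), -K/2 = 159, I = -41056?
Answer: -41096/23889 ≈ -1.7203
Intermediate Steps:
K = -318 (K = -2*159 = -318)
B(G, R) = 40 + 8*G
(k(12) + I)/(B(111, K) + (-582 - 1*(-23543))) = (-40 - 41056)/((40 + 8*111) + (-582 - 1*(-23543))) = -41096/((40 + 888) + (-582 + 23543)) = -41096/(928 + 22961) = -41096/23889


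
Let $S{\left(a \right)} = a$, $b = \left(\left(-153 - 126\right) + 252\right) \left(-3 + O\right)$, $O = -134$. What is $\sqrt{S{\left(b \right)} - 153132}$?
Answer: $i \sqrt{149433} \approx 386.57 i$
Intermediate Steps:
$b = 3699$ ($b = \left(\left(-153 - 126\right) + 252\right) \left(-3 - 134\right) = \left(-279 + 252\right) \left(-137\right) = \left(-27\right) \left(-137\right) = 3699$)
$\sqrt{S{\left(b \right)} - 153132} = \sqrt{3699 - 153132} = \sqrt{-149433} = i \sqrt{149433}$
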